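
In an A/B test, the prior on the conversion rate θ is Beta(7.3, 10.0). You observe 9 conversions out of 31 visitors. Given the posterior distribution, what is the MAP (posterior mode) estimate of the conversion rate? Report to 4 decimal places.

0.3305

The Beta prior is conjugate to a Binomial/Bernoulli likelihood; the update adds successes to α and failures to β.
Posterior: Beta(α+k, β+n−k) = Beta(7.3+9, 10.0+22) = Beta(16.3, 32.0).
Mode of Beta(a,b) for a,b>1 is (a−1)/(a+b−2) = 15.3/46.3 = 0.3305.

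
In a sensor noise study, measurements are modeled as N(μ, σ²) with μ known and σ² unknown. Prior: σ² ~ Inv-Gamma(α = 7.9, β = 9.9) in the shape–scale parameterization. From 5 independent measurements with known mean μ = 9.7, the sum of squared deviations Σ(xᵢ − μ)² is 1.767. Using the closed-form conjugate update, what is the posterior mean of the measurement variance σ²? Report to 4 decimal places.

1.1472

With known mean μ and an Inverse-Gamma(α, β) prior on σ², the Normal likelihood is conjugate: posterior is Inv-Gamma(α + n/2, β + Σ(xᵢ−μ)²/2).
Posterior: Inv-Gamma(7.9 + 5/2, 9.9 + 1.767/2) = Inv-Gamma(10.40, 10.7835).
E[σ²|data] = β/(α−1) = 10.7835/9.40 = 1.1472.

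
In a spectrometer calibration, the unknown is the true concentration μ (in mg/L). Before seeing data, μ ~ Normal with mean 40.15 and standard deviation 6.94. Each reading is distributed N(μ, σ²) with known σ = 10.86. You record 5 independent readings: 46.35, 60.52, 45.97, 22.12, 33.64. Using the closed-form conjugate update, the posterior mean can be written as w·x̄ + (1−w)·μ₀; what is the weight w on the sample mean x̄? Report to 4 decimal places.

0.6713

For Normal data with known variance σ², a Normal(μ₀, σ₀²) prior on μ is conjugate. Posterior precision = 1/σ₀² + n/σ²; posterior mean is the precision-weighted average of μ₀ and x̄.
σ₀² = 6.94² = 48.1636, σ² = 10.86² = 117.9396. Prior precision 1/σ₀² = 1/48.1636; data precision n/σ² = 5/117.9396.
w = (n/σ²)/(1/σ₀² + n/σ²) = n·σ₀²/(σ² + n·σ₀²) = 5·48.1636/(117.9396 + 5·48.1636) = 240.818/358.7576 = 0.6713.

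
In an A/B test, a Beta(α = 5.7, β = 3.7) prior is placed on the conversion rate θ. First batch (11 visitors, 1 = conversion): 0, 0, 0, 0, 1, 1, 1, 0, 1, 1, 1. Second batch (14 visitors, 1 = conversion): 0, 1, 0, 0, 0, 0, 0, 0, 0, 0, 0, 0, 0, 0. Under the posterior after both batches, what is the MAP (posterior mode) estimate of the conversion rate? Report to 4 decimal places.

The Beta prior is conjugate to a Binomial/Bernoulli likelihood; the update adds successes to α and failures to β.
After batch 1: Beta(5.7+6, 3.7+5) = Beta(11.7, 8.7).
After batch 2: Beta(11.7+1, 8.7+13) = Beta(12.7, 21.7).
Mode of Beta(a,b) for a,b>1 is (a−1)/(a+b−2) = 11.7/32.4 = 0.3611.

0.3611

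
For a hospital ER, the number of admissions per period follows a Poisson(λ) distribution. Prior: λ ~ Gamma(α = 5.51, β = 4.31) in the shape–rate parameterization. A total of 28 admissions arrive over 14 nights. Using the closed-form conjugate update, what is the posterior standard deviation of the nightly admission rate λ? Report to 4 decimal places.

With a Gamma(shape α, rate β) prior, the Poisson likelihood is conjugate: the posterior is Gamma(α + ΣXᵢ, β + n).
Posterior: Gamma(α+S, β+n) = Gamma(5.51+28, 4.31+14) = Gamma(33.51, 18.31).
SD = √α/β = √33.51/18.31 = 0.3162.

0.3162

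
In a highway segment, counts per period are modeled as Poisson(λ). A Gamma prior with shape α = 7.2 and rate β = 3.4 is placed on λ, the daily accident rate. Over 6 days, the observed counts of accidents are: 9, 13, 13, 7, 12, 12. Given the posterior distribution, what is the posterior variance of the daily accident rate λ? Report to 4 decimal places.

With a Gamma(shape α, rate β) prior, the Poisson likelihood is conjugate: the posterior is Gamma(α + ΣXᵢ, β + n).
Sum of counts S = 66 over n = 6 days.
Posterior: Gamma(α+S, β+n) = Gamma(7.2+66, 3.4+6) = Gamma(73.2, 9.4).
Var = α/β² = 73.2/9.4² = 0.8284.

0.8284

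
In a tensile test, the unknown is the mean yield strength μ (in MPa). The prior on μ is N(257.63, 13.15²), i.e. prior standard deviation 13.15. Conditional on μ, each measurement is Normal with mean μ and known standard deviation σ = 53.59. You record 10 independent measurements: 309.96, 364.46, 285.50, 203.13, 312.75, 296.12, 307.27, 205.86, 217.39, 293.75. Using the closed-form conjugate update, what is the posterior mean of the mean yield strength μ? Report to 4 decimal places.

For Normal data with known variance σ², a Normal(μ₀, σ₀²) prior on μ is conjugate. Posterior precision = 1/σ₀² + n/σ²; posterior mean is the precision-weighted average of μ₀ and x̄.
Σxᵢ = 309.96 + 364.46 + 285.50 + 203.13 + 312.75 + 296.12 + 307.27 + 205.86 + 217.39 + 293.75 = 2796.19, so n·x̄ = 2796.19.
σ₀² = 13.15² = 172.9225, σ² = 53.59² = 2871.8881; σ² + n·σ₀² = 2871.8881 + 10·172.9225 = 4601.1131.
Posterior mean = (μ₀/σ₀² + n·x̄/σ²)/(1/σ₀² + n/σ²) = (σ²·μ₀ + σ₀²·n·x̄)/(σ² + n·σ₀²) = (2871.8881·257.63 + 172.9225·2796.19)/4601.1131 = 1223408.696478/4601.1131 = 265.8941.

265.8941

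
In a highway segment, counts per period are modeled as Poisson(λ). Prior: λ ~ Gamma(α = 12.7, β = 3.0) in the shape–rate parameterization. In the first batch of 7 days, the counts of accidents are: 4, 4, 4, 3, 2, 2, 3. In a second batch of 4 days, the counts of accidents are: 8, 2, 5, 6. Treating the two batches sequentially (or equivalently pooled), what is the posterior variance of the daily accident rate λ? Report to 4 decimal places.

With a Gamma(shape α, rate β) prior, the Poisson likelihood is conjugate: the posterior is Gamma(α + ΣXᵢ, β + n).
Batch 1: sum of counts S = 22 over n = 7 days.
After batch 1: Gamma(α+S, β+n) = Gamma(12.7+22, 3.0+7) = Gamma(34.7, 10.0).
Batch 2: sum of counts S = 21 over n = 4 days.
After batch 2: Gamma(α+S, β+n) = Gamma(34.7+21, 10.0+4) = Gamma(55.7, 14.0).
Var = α/β² = 55.7/14.0² = 0.2842.

0.2842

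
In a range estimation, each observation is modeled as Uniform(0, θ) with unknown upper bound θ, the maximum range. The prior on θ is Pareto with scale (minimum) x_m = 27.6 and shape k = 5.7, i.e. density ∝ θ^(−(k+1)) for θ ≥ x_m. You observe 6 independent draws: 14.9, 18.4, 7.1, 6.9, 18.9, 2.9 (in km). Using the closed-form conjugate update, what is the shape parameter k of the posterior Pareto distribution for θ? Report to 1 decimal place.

11.7

A Pareto(scale x_m, shape k) prior on the upper bound θ of Uniform(0, θ) is conjugate: posterior is Pareto(max(x_m, max xᵢ), k + n).
Sample maximum = 18.9; prior scale x_m = 27.6 → posterior scale = max = 27.6.
Posterior shape = 5.7 + 6 = 11.7.
Posterior shape k = 11.7.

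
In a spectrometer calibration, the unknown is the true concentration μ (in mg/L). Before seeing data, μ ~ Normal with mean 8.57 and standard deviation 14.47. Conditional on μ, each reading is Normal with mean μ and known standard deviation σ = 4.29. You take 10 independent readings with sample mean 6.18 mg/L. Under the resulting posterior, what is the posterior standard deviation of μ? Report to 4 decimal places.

For Normal data with known variance σ², a Normal(μ₀, σ₀²) prior on μ is conjugate. Posterior precision = 1/σ₀² + n/σ²; posterior mean is the precision-weighted average of μ₀ and x̄.
σ₀² = 14.47² = 209.3809, σ² = 4.29² = 18.4041; σ² + n·σ₀² = 18.4041 + 10·209.3809 = 2112.2131.
Posterior precision = 1/σ₀² + n/σ² = 1/209.3809 + 10/18.4041 = (σ² + n·σ₀²)/(σ₀²σ²) = 2112.2131/(209.3809·18.4041); posterior variance σₙ² = σ₀²σ²/(σ² + n·σ₀²) = 209.3809·18.4041/2112.2131 = 1.824374.
Posterior SD = √σₙ² = √(209.3809·18.4041/2112.2131) = 1.3507.

1.3507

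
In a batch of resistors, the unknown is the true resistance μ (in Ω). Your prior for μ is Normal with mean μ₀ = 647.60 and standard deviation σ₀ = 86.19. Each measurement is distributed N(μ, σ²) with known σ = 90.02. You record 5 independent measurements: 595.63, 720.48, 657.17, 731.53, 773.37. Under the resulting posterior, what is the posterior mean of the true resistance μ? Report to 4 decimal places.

For Normal data with known variance σ², a Normal(μ₀, σ₀²) prior on μ is conjugate. Posterior precision = 1/σ₀² + n/σ²; posterior mean is the precision-weighted average of μ₀ and x̄.
Σxᵢ = 595.63 + 720.48 + 657.17 + 731.53 + 773.37 = 3478.18, so n·x̄ = 3478.18.
σ₀² = 86.19² = 7428.7161, σ² = 90.02² = 8103.6004; σ² + n·σ₀² = 8103.6004 + 5·7428.7161 = 45247.1809.
Posterior mean = (μ₀/σ₀² + n·x̄/σ²)/(1/σ₀² + n/σ²) = (σ²·μ₀ + σ₀²·n·x̄)/(σ² + n·σ₀²) = (8103.6004·647.60 + 7428.7161·3478.18)/45247.1809 = 31086303.383738/45247.1809 = 687.0329.

687.0329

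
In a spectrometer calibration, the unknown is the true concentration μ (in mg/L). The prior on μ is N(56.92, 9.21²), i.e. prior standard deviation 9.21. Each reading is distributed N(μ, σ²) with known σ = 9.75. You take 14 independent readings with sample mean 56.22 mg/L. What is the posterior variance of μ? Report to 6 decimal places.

For Normal data with known variance σ², a Normal(μ₀, σ₀²) prior on μ is conjugate. Posterior precision = 1/σ₀² + n/σ²; posterior mean is the precision-weighted average of μ₀ and x̄.
σ₀² = 9.21² = 84.8241, σ² = 9.75² = 95.0625; σ² + n·σ₀² = 95.0625 + 14·84.8241 = 1282.5999.
Posterior precision = 1/σ₀² + n/σ² = 1/84.8241 + 14/95.0625 = (σ² + n·σ₀²)/(σ₀²σ²) = 1282.5999/(84.8241·95.0625); posterior variance σₙ² = σ₀²σ²/(σ² + n·σ₀²) = 84.8241·95.0625/1282.5999 = 6.286911.

6.286911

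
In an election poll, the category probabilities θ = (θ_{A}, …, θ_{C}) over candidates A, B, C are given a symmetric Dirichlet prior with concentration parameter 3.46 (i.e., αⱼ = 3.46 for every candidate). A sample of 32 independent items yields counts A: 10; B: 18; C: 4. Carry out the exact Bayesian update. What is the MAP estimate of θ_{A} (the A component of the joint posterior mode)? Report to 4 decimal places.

0.3164

The Dirichlet prior is conjugate to the Multinomial likelihood: each posterior αⱼ = prior αⱼ + observed count nⱼ.
Posterior concentration: (13.46, 21.46, 7.46), total = 42.38.
Joint mode component: (α_{A}−1)/(Σα−K) = 12.46/39.38 = 0.3164.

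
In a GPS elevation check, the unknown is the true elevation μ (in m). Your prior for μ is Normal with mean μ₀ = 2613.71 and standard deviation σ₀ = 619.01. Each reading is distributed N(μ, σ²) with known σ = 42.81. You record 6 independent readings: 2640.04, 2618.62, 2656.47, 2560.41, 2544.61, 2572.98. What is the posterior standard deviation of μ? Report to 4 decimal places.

17.4701

For Normal data with known variance σ², a Normal(μ₀, σ₀²) prior on μ is conjugate. Posterior precision = 1/σ₀² + n/σ²; posterior mean is the precision-weighted average of μ₀ and x̄.
σ₀² = 619.01² = 383173.3801, σ² = 42.81² = 1832.6961; σ² + n·σ₀² = 1832.6961 + 6·383173.3801 = 2300872.9767.
Posterior precision = 1/σ₀² + n/σ² = 1/383173.3801 + 6/1832.6961 = (σ² + n·σ₀²)/(σ₀²σ²) = 2300872.9767/(383173.3801·1832.6961); posterior variance σₙ² = σ₀²σ²/(σ² + n·σ₀²) = 383173.3801·1832.6961/2300872.9767 = 305.206053.
Posterior SD = √σₙ² = √(383173.3801·1832.6961/2300872.9767) = 17.4701.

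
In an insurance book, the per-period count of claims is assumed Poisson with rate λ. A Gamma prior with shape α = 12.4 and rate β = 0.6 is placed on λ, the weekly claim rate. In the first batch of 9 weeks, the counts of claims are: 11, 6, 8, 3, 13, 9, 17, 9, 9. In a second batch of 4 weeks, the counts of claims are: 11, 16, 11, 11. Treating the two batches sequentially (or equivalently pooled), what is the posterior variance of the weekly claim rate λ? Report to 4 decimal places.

With a Gamma(shape α, rate β) prior, the Poisson likelihood is conjugate: the posterior is Gamma(α + ΣXᵢ, β + n).
Batch 1: sum of counts S = 85 over n = 9 weeks.
After batch 1: Gamma(α+S, β+n) = Gamma(12.4+85, 0.6+9) = Gamma(97.4, 9.6).
Batch 2: sum of counts S = 49 over n = 4 weeks.
After batch 2: Gamma(α+S, β+n) = Gamma(97.4+49, 9.6+4) = Gamma(146.4, 13.6).
Var = α/β² = 146.4/13.6² = 0.7915.

0.7915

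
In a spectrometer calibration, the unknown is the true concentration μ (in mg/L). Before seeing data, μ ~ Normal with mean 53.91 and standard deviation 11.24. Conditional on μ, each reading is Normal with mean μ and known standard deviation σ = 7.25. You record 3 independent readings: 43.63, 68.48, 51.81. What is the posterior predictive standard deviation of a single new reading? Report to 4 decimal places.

8.2431

For Normal data with known variance σ², a Normal(μ₀, σ₀²) prior on μ is conjugate. Posterior precision = 1/σ₀² + n/σ²; posterior mean is the precision-weighted average of μ₀ and x̄.
σ₀² = 11.24² = 126.3376, σ² = 7.25² = 52.5625; σ² + n·σ₀² = 52.5625 + 3·126.3376 = 431.5753.
Posterior precision = 1/σ₀² + n/σ² = 1/126.3376 + 3/52.5625 = (σ² + n·σ₀²)/(σ₀²σ²) = 431.5753/(126.3376·52.5625); posterior variance σₙ² = σ₀²σ²/(σ² + n·σ₀²) = 126.3376·52.5625/431.5753 = 15.386933.
Predictive variance for one new observation = σₙ² + σ² = 126.3376·52.5625/431.5753 + 52.5625 = σ²·(σ₀² + 431.5753)/431.5753 = 52.5625·557.9129/431.5753 = 67.949433; SD = √(52.5625·557.9129/431.5753) = 8.2431.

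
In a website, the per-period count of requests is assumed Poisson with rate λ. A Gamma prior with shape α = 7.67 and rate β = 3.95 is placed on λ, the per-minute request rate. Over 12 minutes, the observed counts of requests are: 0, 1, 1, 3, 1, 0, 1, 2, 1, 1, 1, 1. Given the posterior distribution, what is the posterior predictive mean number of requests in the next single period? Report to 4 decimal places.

1.2959

With a Gamma(shape α, rate β) prior, the Poisson likelihood is conjugate: the posterior is Gamma(α + ΣXᵢ, β + n).
Sum of counts S = 13 over n = 12 minutes.
Posterior: Gamma(α+S, β+n) = Gamma(7.67+13, 3.95+12) = Gamma(20.67, 15.95).
The predictive distribution for one future period is NegBinom with mean α/β = 1.2959.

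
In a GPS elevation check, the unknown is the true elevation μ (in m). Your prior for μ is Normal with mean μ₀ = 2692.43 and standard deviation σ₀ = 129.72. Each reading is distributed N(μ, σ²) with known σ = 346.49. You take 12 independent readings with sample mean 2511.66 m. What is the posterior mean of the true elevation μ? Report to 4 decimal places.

2579.0624

For Normal data with known variance σ², a Normal(μ₀, σ₀²) prior on μ is conjugate. Posterior precision = 1/σ₀² + n/σ²; posterior mean is the precision-weighted average of μ₀ and x̄.
n·x̄ = 12·2511.66 = 30139.92.
σ₀² = 129.72² = 16827.2784, σ² = 346.49² = 120055.3201; σ² + n·σ₀² = 120055.3201 + 12·16827.2784 = 321982.6609.
Posterior mean = (μ₀/σ₀² + n·x̄/σ²)/(1/σ₀² + n/σ²) = (σ²·μ₀ + σ₀²·n·x̄)/(σ² + n·σ₀²) = (120055.3201·2692.43 + 16827.2784·30139.92)/321982.6609 = 830413370.290571/321982.6609 = 2579.0624.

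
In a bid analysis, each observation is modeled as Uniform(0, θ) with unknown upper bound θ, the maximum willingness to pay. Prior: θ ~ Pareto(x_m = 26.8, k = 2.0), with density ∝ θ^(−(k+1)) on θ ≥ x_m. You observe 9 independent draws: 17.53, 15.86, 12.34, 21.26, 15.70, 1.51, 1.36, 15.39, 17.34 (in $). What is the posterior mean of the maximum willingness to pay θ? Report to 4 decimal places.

29.4800

A Pareto(scale x_m, shape k) prior on the upper bound θ of Uniform(0, θ) is conjugate: posterior is Pareto(max(x_m, max xᵢ), k + n).
Sample maximum = 21.26; prior scale x_m = 26.8 → posterior scale = max = 26.80.
Posterior shape = 2.0 + 9 = 11.0.
E[θ|data] = k·x_m/(k−1) = 11.0·26.80/10.0 = 29.4800.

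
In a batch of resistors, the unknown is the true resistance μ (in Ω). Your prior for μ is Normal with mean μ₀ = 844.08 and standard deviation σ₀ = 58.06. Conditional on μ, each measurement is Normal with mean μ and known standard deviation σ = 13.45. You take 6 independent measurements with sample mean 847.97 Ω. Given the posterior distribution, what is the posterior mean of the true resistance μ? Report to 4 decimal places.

847.9355

For Normal data with known variance σ², a Normal(μ₀, σ₀²) prior on μ is conjugate. Posterior precision = 1/σ₀² + n/σ²; posterior mean is the precision-weighted average of μ₀ and x̄.
n·x̄ = 6·847.97 = 5087.82.
σ₀² = 58.06² = 3370.9636, σ² = 13.45² = 180.9025; σ² + n·σ₀² = 180.9025 + 6·3370.9636 = 20406.6841.
Posterior mean = (μ₀/σ₀² + n·x̄/σ²)/(1/σ₀² + n/σ²) = (σ²·μ₀ + σ₀²·n·x̄)/(σ² + n·σ₀²) = (180.9025·844.08 + 3370.9636·5087.82)/20406.6841 = 17303552.205552/20406.6841 = 847.9355.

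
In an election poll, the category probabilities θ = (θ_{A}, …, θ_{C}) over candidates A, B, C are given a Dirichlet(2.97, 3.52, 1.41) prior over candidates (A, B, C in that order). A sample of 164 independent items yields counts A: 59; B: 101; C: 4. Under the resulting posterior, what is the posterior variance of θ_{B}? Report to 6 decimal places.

0.001378

The Dirichlet prior is conjugate to the Multinomial likelihood: each posterior αⱼ = prior αⱼ + observed count nⱼ.
Posterior concentration: (61.97, 104.52, 5.41), total = 171.90.
Var[θ_j] = α_j(Σα−α_j)/((Σα)²(Σα+1)) = 104.52·67.38/(171.90²·172.90) = 0.001378.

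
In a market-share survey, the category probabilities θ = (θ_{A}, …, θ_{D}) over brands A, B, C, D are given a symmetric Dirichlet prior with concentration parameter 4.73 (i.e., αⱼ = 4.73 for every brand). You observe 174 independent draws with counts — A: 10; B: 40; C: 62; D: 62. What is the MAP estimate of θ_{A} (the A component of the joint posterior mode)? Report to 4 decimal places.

The Dirichlet prior is conjugate to the Multinomial likelihood: each posterior αⱼ = prior αⱼ + observed count nⱼ.
Posterior concentration: (14.73, 44.73, 66.73, 66.73), total = 192.92.
Joint mode component: (α_{A}−1)/(Σα−K) = 13.73/188.92 = 0.0727.

0.0727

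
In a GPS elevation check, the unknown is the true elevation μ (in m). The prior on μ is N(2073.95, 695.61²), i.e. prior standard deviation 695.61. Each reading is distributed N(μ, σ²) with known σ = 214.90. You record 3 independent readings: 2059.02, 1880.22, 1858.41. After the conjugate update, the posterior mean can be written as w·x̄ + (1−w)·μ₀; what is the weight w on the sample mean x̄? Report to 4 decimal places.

For Normal data with known variance σ², a Normal(μ₀, σ₀²) prior on μ is conjugate. Posterior precision = 1/σ₀² + n/σ²; posterior mean is the precision-weighted average of μ₀ and x̄.
σ₀² = 695.61² = 483873.2721, σ² = 214.90² = 46182.01. Prior precision 1/σ₀² = 1/483873.2721; data precision n/σ² = 3/46182.01.
w = (n/σ²)/(1/σ₀² + n/σ²) = n·σ₀²/(σ² + n·σ₀²) = 3·483873.2721/(46182.01 + 3·483873.2721) = 1451619.8163/1497801.8263 = 0.9692.

0.9692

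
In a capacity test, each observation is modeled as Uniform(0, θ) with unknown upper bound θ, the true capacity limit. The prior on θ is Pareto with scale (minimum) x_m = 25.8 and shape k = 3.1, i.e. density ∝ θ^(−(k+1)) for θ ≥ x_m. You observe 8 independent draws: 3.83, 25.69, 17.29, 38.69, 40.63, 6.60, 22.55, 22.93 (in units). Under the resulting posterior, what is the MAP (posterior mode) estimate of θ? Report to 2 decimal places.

A Pareto(scale x_m, shape k) prior on the upper bound θ of Uniform(0, θ) is conjugate: posterior is Pareto(max(x_m, max xᵢ), k + n).
Sample maximum = 40.63; prior scale x_m = 25.8 → posterior scale = max = 40.63.
Posterior shape = 3.1 + 8 = 11.1.
The Pareto density is decreasing on [x_m, ∞), so the mode is x_m = 40.63.

40.63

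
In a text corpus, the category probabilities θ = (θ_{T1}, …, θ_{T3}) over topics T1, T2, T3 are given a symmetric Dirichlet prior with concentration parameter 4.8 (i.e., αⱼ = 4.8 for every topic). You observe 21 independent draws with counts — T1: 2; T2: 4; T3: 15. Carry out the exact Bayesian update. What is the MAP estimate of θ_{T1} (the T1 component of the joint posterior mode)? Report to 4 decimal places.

0.1790

The Dirichlet prior is conjugate to the Multinomial likelihood: each posterior αⱼ = prior αⱼ + observed count nⱼ.
Posterior concentration: (6.8, 8.8, 19.8), total = 35.4.
Joint mode component: (α_{T1}−1)/(Σα−K) = 5.8/32.4 = 0.1790.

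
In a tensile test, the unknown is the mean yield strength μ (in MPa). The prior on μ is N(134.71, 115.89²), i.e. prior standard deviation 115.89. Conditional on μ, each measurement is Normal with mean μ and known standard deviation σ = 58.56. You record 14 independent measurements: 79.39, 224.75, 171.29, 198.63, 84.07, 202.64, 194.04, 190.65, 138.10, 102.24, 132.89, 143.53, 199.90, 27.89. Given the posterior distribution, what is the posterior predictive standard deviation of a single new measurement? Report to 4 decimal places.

For Normal data with known variance σ², a Normal(μ₀, σ₀²) prior on μ is conjugate. Posterior precision = 1/σ₀² + n/σ²; posterior mean is the precision-weighted average of μ₀ and x̄.
σ₀² = 115.89² = 13430.4921, σ² = 58.56² = 3429.2736; σ² + n·σ₀² = 3429.2736 + 14·13430.4921 = 191456.163.
Posterior precision = 1/σ₀² + n/σ² = 1/13430.4921 + 14/3429.2736 = (σ² + n·σ₀²)/(σ₀²σ²) = 191456.163/(13430.4921·3429.2736); posterior variance σₙ² = σ₀²σ²/(σ² + n·σ₀²) = 13430.4921·3429.2736/191456.163 = 240.560718.
Predictive variance for one new observation = σₙ² + σ² = 13430.4921·3429.2736/191456.163 + 3429.2736 = σ²·(σ₀² + 191456.163)/191456.163 = 3429.2736·204886.6551/191456.163 = 3669.834318; SD = √(3429.2736·204886.6551/191456.163) = 60.5792.

60.5792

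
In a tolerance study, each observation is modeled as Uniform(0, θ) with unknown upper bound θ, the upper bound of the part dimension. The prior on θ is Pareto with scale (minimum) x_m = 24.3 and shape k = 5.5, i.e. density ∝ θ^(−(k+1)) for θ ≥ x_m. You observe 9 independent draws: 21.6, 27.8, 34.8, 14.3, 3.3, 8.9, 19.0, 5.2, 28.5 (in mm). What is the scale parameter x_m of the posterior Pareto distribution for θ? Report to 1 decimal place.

34.8

A Pareto(scale x_m, shape k) prior on the upper bound θ of Uniform(0, θ) is conjugate: posterior is Pareto(max(x_m, max xᵢ), k + n).
Sample maximum = 34.8; prior scale x_m = 24.3 → posterior scale = max = 34.8.
Posterior shape = 5.5 + 9 = 14.5.
Posterior scale x_m = 34.8.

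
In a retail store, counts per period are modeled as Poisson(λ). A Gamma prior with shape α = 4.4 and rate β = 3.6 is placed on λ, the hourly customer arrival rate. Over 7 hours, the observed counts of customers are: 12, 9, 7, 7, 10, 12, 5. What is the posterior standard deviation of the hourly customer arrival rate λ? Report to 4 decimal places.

With a Gamma(shape α, rate β) prior, the Poisson likelihood is conjugate: the posterior is Gamma(α + ΣXᵢ, β + n).
Sum of counts S = 62 over n = 7 hours.
Posterior: Gamma(α+S, β+n) = Gamma(4.4+62, 3.6+7) = Gamma(66.4, 10.6).
SD = √α/β = √66.4/10.6 = 0.7687.

0.7687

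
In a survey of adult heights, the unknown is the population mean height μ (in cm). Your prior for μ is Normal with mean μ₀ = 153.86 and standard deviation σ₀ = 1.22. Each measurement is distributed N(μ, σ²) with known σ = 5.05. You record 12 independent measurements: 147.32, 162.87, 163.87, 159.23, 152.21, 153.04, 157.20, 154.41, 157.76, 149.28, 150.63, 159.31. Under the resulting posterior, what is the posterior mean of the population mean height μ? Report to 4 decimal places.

For Normal data with known variance σ², a Normal(μ₀, σ₀²) prior on μ is conjugate. Posterior precision = 1/σ₀² + n/σ²; posterior mean is the precision-weighted average of μ₀ and x̄.
Σxᵢ = 147.32 + 162.87 + 163.87 + 159.23 + 152.21 + 153.04 + 157.20 + 154.41 + 157.76 + 149.28 + 150.63 + 159.31 = 1867.13, so n·x̄ = 1867.13.
σ₀² = 1.22² = 1.4884, σ² = 5.05² = 25.5025; σ² + n·σ₀² = 25.5025 + 12·1.4884 = 43.3633.
Posterior mean = (μ₀/σ₀² + n·x̄/σ²)/(1/σ₀² + n/σ²) = (σ²·μ₀ + σ₀²·n·x̄)/(σ² + n·σ₀²) = (25.5025·153.86 + 1.4884·1867.13)/43.3633 = 6702.850942/43.3633 = 154.5743.

154.5743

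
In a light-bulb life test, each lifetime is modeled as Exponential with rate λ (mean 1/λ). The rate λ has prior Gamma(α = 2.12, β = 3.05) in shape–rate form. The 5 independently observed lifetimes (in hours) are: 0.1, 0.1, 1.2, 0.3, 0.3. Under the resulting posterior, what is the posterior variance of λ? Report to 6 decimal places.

With a Gamma(shape α, rate β) prior on the exponential rate λ, the posterior after n observations with total T = Σxᵢ is Gamma(α+n, β+T).
Sum of observations T = 2.0 hours; n = 5.
Posterior: Gamma(2.12+5, 3.05+2.0) = Gamma(7.12, 5.05).
Var = α/β² = 0.279188.

0.279188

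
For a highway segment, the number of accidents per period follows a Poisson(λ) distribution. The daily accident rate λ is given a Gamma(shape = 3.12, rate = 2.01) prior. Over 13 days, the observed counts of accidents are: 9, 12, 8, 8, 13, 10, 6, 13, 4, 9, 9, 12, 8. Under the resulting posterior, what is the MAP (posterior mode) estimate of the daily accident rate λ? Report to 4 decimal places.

8.2025

With a Gamma(shape α, rate β) prior, the Poisson likelihood is conjugate: the posterior is Gamma(α + ΣXᵢ, β + n).
Sum of counts S = 121 over n = 13 days.
Posterior: Gamma(α+S, β+n) = Gamma(3.12+121, 2.01+13) = Gamma(124.12, 15.01).
Mode of Gamma(α,β) for α≥1 is (α−1)/β = 123.12/15.01 = 8.2025.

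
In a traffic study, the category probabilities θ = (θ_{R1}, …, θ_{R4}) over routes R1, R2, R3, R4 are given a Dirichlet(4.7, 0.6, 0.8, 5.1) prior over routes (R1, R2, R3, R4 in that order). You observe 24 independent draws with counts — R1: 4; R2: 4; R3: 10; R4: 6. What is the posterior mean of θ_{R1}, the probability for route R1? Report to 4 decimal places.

0.2472

The Dirichlet prior is conjugate to the Multinomial likelihood: each posterior αⱼ = prior αⱼ + observed count nⱼ.
Posterior concentration: (8.7, 4.6, 10.8, 11.1), total = 35.2.
E[θ_{R1}|data] = α_{R1}/Σα = 8.7/35.2 = 0.2472.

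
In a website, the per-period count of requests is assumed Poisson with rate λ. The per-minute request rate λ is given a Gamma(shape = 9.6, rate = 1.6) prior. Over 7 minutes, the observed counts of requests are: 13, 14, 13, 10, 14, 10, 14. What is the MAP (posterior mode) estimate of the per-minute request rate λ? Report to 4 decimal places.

With a Gamma(shape α, rate β) prior, the Poisson likelihood is conjugate: the posterior is Gamma(α + ΣXᵢ, β + n).
Sum of counts S = 88 over n = 7 minutes.
Posterior: Gamma(α+S, β+n) = Gamma(9.6+88, 1.6+7) = Gamma(97.6, 8.6).
Mode of Gamma(α,β) for α≥1 is (α−1)/β = 96.6/8.6 = 11.2326.

11.2326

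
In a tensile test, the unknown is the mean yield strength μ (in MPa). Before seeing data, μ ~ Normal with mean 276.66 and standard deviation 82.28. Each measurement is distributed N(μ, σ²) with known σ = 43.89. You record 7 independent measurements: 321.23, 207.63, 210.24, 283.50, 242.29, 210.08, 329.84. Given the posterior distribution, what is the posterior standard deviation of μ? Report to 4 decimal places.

For Normal data with known variance σ², a Normal(μ₀, σ₀²) prior on μ is conjugate. Posterior precision = 1/σ₀² + n/σ²; posterior mean is the precision-weighted average of μ₀ and x̄.
σ₀² = 82.28² = 6769.9984, σ² = 43.89² = 1926.3321; σ² + n·σ₀² = 1926.3321 + 7·6769.9984 = 49316.3209.
Posterior precision = 1/σ₀² + n/σ² = 1/6769.9984 + 7/1926.3321 = (σ² + n·σ₀²)/(σ₀²σ²) = 49316.3209/(6769.9984·1926.3321); posterior variance σₙ² = σ₀²σ²/(σ² + n·σ₀²) = 6769.9984·1926.3321/49316.3209 = 264.441163.
Posterior SD = √σₙ² = √(6769.9984·1926.3321/49316.3209) = 16.2616.

16.2616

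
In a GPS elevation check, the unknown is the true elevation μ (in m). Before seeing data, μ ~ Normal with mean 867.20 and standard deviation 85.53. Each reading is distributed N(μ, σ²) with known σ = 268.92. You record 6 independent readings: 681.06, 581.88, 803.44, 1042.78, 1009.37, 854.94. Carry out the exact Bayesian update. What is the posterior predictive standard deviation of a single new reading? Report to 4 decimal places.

277.2550

For Normal data with known variance σ², a Normal(μ₀, σ₀²) prior on μ is conjugate. Posterior precision = 1/σ₀² + n/σ²; posterior mean is the precision-weighted average of μ₀ and x̄.
σ₀² = 85.53² = 7315.3809, σ² = 268.92² = 72317.9664; σ² + n·σ₀² = 72317.9664 + 6·7315.3809 = 116210.2518.
Posterior precision = 1/σ₀² + n/σ² = 1/7315.3809 + 6/72317.9664 = (σ² + n·σ₀²)/(σ₀²σ²) = 116210.2518/(7315.3809·72317.9664); posterior variance σₙ² = σ₀²σ²/(σ² + n·σ₀²) = 7315.3809·72317.9664/116210.2518 = 4552.382100.
Predictive variance for one new observation = σₙ² + σ² = 7315.3809·72317.9664/116210.2518 + 72317.9664 = σ²·(σ₀² + 116210.2518)/116210.2518 = 72317.9664·123525.6327/116210.2518 = 76870.348500; SD = √(72317.9664·123525.6327/116210.2518) = 277.2550.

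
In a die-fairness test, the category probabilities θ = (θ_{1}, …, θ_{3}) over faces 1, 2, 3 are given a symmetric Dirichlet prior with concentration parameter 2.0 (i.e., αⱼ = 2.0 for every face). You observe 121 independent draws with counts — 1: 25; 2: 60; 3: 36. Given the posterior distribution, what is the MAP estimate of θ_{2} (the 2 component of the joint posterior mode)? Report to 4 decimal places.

The Dirichlet prior is conjugate to the Multinomial likelihood: each posterior αⱼ = prior αⱼ + observed count nⱼ.
Posterior concentration: (27.0, 62.0, 38.0), total = 127.0.
Joint mode component: (α_{2}−1)/(Σα−K) = 61.0/124.0 = 0.4919.

0.4919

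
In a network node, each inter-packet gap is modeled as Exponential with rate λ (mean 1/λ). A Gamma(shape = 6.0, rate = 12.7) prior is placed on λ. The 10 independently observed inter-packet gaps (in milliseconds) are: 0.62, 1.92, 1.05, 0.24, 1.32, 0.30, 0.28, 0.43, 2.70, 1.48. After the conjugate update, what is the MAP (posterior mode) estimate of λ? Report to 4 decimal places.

With a Gamma(shape α, rate β) prior on the exponential rate λ, the posterior after n observations with total T = Σxᵢ is Gamma(α+n, β+T).
Sum of observations T = 10.34 milliseconds; n = 10.
Posterior: Gamma(6.0+10, 12.7+10.34) = Gamma(16.0, 23.04).
Mode = (α−1)/β = 0.6510.

0.6510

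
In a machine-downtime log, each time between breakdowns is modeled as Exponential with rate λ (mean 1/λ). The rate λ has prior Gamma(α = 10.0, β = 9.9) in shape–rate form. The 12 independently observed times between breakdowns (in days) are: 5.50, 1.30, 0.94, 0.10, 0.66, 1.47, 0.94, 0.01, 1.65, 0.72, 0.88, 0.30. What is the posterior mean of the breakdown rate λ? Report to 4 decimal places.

With a Gamma(shape α, rate β) prior on the exponential rate λ, the posterior after n observations with total T = Σxᵢ is Gamma(α+n, β+T).
Sum of observations T = 14.47 days; n = 12.
Posterior: Gamma(10.0+12, 9.9+14.47) = Gamma(22.0, 24.37).
Posterior mean of λ = α/β = 22.0/24.37 = 0.9027.

0.9027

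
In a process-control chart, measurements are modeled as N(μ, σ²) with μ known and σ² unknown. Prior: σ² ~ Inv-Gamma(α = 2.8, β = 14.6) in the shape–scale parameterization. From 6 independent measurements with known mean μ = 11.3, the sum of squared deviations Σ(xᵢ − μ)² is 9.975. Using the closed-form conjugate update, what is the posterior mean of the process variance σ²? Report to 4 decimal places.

4.0807

With known mean μ and an Inverse-Gamma(α, β) prior on σ², the Normal likelihood is conjugate: posterior is Inv-Gamma(α + n/2, β + Σ(xᵢ−μ)²/2).
Posterior: Inv-Gamma(2.8 + 6/2, 14.6 + 9.975/2) = Inv-Gamma(5.80, 19.5875).
E[σ²|data] = β/(α−1) = 19.5875/4.80 = 4.0807.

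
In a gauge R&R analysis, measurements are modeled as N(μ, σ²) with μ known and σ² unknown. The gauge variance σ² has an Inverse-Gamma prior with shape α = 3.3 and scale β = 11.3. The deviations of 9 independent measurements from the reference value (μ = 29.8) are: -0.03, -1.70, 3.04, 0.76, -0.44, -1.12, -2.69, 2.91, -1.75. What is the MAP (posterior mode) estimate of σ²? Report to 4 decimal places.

With known mean μ and an Inverse-Gamma(α, β) prior on σ², the Normal likelihood is conjugate: posterior is Inv-Gamma(α + n/2, β + Σ(xᵢ−μ)²/2).
Σ(xᵢ−μ)² = (-0.03)² + (-1.70)² + (3.04)² + (0.76)² + (-0.44)² + (-1.12)² + (-2.69)² + (2.91)² + (-1.75)² = 32.9248.
Posterior: Inv-Gamma(3.3 + 9/2, 11.3 + 32.9248/2) = Inv-Gamma(7.80, 27.76240).
Mode = β/(α+1) = 27.76240/8.80 = 3.1548.

3.1548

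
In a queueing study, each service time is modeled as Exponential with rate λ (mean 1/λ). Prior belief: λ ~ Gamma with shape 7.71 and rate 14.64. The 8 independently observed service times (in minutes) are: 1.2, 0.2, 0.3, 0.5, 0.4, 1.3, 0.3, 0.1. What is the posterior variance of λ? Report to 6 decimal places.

With a Gamma(shape α, rate β) prior on the exponential rate λ, the posterior after n observations with total T = Σxᵢ is Gamma(α+n, β+T).
Sum of observations T = 4.3 minutes; n = 8.
Posterior: Gamma(7.71+8, 14.64+4.3) = Gamma(15.71, 18.94).
Var = α/β² = 0.043794.

0.043794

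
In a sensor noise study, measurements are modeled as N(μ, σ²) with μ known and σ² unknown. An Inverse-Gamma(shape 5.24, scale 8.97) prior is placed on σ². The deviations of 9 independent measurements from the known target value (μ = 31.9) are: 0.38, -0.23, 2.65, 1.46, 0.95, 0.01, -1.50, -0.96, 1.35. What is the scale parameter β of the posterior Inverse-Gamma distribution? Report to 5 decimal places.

16.59405

With known mean μ and an Inverse-Gamma(α, β) prior on σ², the Normal likelihood is conjugate: posterior is Inv-Gamma(α + n/2, β + Σ(xᵢ−μ)²/2).
Σ(xᵢ−μ)² = (0.38)² + (-0.23)² + (2.65)² + (1.46)² + (0.95)² + (0.01)² + (-1.50)² + (-0.96)² + (1.35)² = 15.2481.
Posterior: Inv-Gamma(5.24 + 9/2, 8.97 + 15.2481/2) = Inv-Gamma(9.74, 16.59405).
Posterior β = 16.59405.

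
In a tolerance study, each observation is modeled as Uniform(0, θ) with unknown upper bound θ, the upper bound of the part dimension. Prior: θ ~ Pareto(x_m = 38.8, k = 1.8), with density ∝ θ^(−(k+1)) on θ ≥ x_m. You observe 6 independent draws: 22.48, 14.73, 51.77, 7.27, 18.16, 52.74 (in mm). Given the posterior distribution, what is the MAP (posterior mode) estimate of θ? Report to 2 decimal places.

A Pareto(scale x_m, shape k) prior on the upper bound θ of Uniform(0, θ) is conjugate: posterior is Pareto(max(x_m, max xᵢ), k + n).
Sample maximum = 52.74; prior scale x_m = 38.8 → posterior scale = max = 52.74.
Posterior shape = 1.8 + 6 = 7.8.
The Pareto density is decreasing on [x_m, ∞), so the mode is x_m = 52.74.

52.74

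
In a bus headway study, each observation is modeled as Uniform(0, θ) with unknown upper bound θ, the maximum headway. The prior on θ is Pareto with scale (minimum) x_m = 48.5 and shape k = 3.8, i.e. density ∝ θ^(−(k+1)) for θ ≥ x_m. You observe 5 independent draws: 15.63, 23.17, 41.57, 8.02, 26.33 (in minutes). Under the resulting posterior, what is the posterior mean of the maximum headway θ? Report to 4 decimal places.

A Pareto(scale x_m, shape k) prior on the upper bound θ of Uniform(0, θ) is conjugate: posterior is Pareto(max(x_m, max xᵢ), k + n).
Sample maximum = 41.57; prior scale x_m = 48.5 → posterior scale = max = 48.50.
Posterior shape = 3.8 + 5 = 8.8.
E[θ|data] = k·x_m/(k−1) = 8.8·48.50/7.8 = 54.7179.

54.7179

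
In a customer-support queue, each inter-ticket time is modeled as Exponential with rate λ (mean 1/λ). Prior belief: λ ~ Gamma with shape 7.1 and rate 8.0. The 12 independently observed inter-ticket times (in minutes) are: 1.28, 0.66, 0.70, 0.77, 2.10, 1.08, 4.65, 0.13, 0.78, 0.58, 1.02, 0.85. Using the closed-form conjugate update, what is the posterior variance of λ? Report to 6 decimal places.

With a Gamma(shape α, rate β) prior on the exponential rate λ, the posterior after n observations with total T = Σxᵢ is Gamma(α+n, β+T).
Sum of observations T = 14.60 minutes; n = 12.
Posterior: Gamma(7.1+12, 8.0+14.60) = Gamma(19.1, 22.60).
Var = α/β² = 0.037395.

0.037395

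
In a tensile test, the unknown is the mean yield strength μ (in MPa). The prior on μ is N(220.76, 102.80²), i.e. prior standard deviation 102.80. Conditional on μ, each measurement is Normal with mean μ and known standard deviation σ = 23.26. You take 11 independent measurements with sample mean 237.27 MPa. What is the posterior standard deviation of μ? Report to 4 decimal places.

6.9969

For Normal data with known variance σ², a Normal(μ₀, σ₀²) prior on μ is conjugate. Posterior precision = 1/σ₀² + n/σ²; posterior mean is the precision-weighted average of μ₀ and x̄.
σ₀² = 102.80² = 10567.84, σ² = 23.26² = 541.0276; σ² + n·σ₀² = 541.0276 + 11·10567.84 = 116787.2676.
Posterior precision = 1/σ₀² + n/σ² = 1/10567.84 + 11/541.0276 = (σ² + n·σ₀²)/(σ₀²σ²) = 116787.2676/(10567.84·541.0276); posterior variance σₙ² = σ₀²σ²/(σ² + n·σ₀²) = 10567.84·541.0276/116787.2676 = 48.956476.
Posterior SD = √σₙ² = √(10567.84·541.0276/116787.2676) = 6.9969.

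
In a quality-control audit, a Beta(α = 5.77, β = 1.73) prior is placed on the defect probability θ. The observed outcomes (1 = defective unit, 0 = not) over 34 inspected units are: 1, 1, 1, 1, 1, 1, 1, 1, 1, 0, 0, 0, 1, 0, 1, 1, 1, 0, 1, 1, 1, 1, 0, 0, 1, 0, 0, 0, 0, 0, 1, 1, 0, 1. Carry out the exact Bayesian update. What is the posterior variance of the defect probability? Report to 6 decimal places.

The Beta prior is conjugate to a Binomial/Bernoulli likelihood; the update adds successes to α and failures to β.
Posterior: Beta(α+k, β+n−k) = Beta(5.77+21, 1.73+13) = Beta(26.77, 14.73).
Var = αβ/((α+β)²(α+β+1)) = 26.77·14.73/(41.50²·42.50) = 0.005387.

0.005387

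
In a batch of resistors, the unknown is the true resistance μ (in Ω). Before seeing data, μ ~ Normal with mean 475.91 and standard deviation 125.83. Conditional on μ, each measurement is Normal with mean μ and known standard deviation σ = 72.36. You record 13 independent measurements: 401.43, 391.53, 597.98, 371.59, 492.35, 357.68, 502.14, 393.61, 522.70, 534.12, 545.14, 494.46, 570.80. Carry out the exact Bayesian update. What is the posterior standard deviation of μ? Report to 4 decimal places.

19.8186

For Normal data with known variance σ², a Normal(μ₀, σ₀²) prior on μ is conjugate. Posterior precision = 1/σ₀² + n/σ²; posterior mean is the precision-weighted average of μ₀ and x̄.
σ₀² = 125.83² = 15833.1889, σ² = 72.36² = 5235.9696; σ² + n·σ₀² = 5235.9696 + 13·15833.1889 = 211067.4253.
Posterior precision = 1/σ₀² + n/σ² = 1/15833.1889 + 13/5235.9696 = (σ² + n·σ₀²)/(σ₀²σ²) = 211067.4253/(15833.1889·5235.9696); posterior variance σₙ² = σ₀²σ²/(σ² + n·σ₀²) = 15833.1889·5235.9696/211067.4253 = 392.775416.
Posterior SD = √σₙ² = √(15833.1889·5235.9696/211067.4253) = 19.8186.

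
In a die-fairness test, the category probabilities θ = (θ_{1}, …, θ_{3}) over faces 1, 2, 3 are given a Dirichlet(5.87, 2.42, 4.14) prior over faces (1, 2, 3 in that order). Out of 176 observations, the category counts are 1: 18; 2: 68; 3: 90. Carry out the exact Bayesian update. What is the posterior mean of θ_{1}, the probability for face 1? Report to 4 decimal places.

The Dirichlet prior is conjugate to the Multinomial likelihood: each posterior αⱼ = prior αⱼ + observed count nⱼ.
Posterior concentration: (23.87, 70.42, 94.14), total = 188.43.
E[θ_{1}|data] = α_{1}/Σα = 23.87/188.43 = 0.1267.

0.1267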